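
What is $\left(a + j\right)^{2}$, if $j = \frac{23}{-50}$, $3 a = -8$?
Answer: $\frac{219961}{22500} \approx 9.776$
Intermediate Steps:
$a = - \frac{8}{3}$ ($a = \frac{1}{3} \left(-8\right) = - \frac{8}{3} \approx -2.6667$)
$j = - \frac{23}{50}$ ($j = 23 \left(- \frac{1}{50}\right) = - \frac{23}{50} \approx -0.46$)
$\left(a + j\right)^{2} = \left(- \frac{8}{3} - \frac{23}{50}\right)^{2} = \left(- \frac{469}{150}\right)^{2} = \frac{219961}{22500}$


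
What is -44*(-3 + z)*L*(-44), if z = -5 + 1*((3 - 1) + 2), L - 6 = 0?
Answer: -46464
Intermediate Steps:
L = 6 (L = 6 + 0 = 6)
z = -1 (z = -5 + 1*(2 + 2) = -5 + 1*4 = -5 + 4 = -1)
-44*(-3 + z)*L*(-44) = -44*(-3 - 1)*6*(-44) = -(-176)*6*(-44) = -44*(-24)*(-44) = 1056*(-44) = -46464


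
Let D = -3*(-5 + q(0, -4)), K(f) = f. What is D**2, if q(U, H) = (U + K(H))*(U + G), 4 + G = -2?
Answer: 3249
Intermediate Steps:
G = -6 (G = -4 - 2 = -6)
q(U, H) = (-6 + U)*(H + U) (q(U, H) = (U + H)*(U - 6) = (H + U)*(-6 + U) = (-6 + U)*(H + U))
D = -57 (D = -3*(-5 + (0**2 - 6*(-4) - 6*0 - 4*0)) = -3*(-5 + (0 + 24 + 0 + 0)) = -3*(-5 + 24) = -3*19 = -57)
D**2 = (-57)**2 = 3249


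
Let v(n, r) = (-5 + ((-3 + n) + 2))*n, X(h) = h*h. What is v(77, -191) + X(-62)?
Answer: 9311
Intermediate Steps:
X(h) = h²
v(n, r) = n*(-6 + n) (v(n, r) = (-5 + (-1 + n))*n = (-6 + n)*n = n*(-6 + n))
v(77, -191) + X(-62) = 77*(-6 + 77) + (-62)² = 77*71 + 3844 = 5467 + 3844 = 9311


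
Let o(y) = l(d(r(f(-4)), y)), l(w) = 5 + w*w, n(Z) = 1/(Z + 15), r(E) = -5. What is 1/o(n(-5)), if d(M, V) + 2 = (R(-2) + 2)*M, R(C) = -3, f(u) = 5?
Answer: 1/14 ≈ 0.071429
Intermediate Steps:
n(Z) = 1/(15 + Z)
d(M, V) = -2 - M (d(M, V) = -2 + (-3 + 2)*M = -2 - M)
l(w) = 5 + w²
o(y) = 14 (o(y) = 5 + (-2 - 1*(-5))² = 5 + (-2 + 5)² = 5 + 3² = 5 + 9 = 14)
1/o(n(-5)) = 1/14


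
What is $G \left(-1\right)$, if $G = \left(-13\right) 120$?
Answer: $1560$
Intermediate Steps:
$G = -1560$
$G \left(-1\right) = \left(-1560\right) \left(-1\right) = 1560$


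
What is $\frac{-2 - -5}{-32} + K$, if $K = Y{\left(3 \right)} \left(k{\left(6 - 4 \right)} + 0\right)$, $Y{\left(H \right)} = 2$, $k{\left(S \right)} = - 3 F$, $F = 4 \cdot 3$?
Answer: $- \frac{2307}{32} \approx -72.094$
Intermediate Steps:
$F = 12$
$k{\left(S \right)} = -36$ ($k{\left(S \right)} = \left(-3\right) 12 = -36$)
$K = -72$ ($K = 2 \left(-36 + 0\right) = 2 \left(-36\right) = -72$)
$\frac{-2 - -5}{-32} + K = \frac{-2 - -5}{-32} - 72 = - \frac{-2 + 5}{32} - 72 = \left(- \frac{1}{32}\right) 3 - 72 = - \frac{3}{32} - 72 = - \frac{2307}{32}$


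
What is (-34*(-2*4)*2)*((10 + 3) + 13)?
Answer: 14144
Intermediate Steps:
(-34*(-2*4)*2)*((10 + 3) + 13) = (-(-272)*2)*(13 + 13) = -34*(-16)*26 = 544*26 = 14144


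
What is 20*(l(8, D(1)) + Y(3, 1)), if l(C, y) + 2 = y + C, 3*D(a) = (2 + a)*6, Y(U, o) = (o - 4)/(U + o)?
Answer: 225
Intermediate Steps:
Y(U, o) = (-4 + o)/(U + o)
D(a) = 4 + 2*a (D(a) = ((2 + a)*6)/3 = (12 + 6*a)/3 = 4 + 2*a)
l(C, y) = -2 + C + y (l(C, y) = -2 + (y + C) = -2 + (C + y) = -2 + C + y)
20*(l(8, D(1)) + Y(3, 1)) = 20*((-2 + 8 + (4 + 2*1)) + (-4 + 1)/(3 + 1)) = 20*((-2 + 8 + (4 + 2)) - 3/4) = 20*((-2 + 8 + 6) + (¼)*(-3)) = 20*(12 - ¾) = 20*(45/4) = 225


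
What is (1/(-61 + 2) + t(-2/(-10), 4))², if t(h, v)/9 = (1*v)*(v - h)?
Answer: 1628203201/87025 ≈ 18710.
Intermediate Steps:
t(h, v) = 9*v*(v - h) (t(h, v) = 9*((1*v)*(v - h)) = 9*(v*(v - h)) = 9*v*(v - h))
(1/(-61 + 2) + t(-2/(-10), 4))² = (1/(-61 + 2) + 9*4*(4 - (-2)/(-10)))² = (1/(-59) + 9*4*(4 - (-2)*(-1)/10))² = (-1/59 + 9*4*(4 - 1*⅕))² = (-1/59 + 9*4*(4 - ⅕))² = (-1/59 + 9*4*(19/5))² = (-1/59 + 684/5)² = (40351/295)² = 1628203201/87025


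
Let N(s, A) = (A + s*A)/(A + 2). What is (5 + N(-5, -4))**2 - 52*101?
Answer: -5243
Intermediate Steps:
N(s, A) = (A + A*s)/(2 + A)
(5 + N(-5, -4))**2 - 52*101 = (5 - 4*(1 - 5)/(2 - 4))**2 - 52*101 = (5 - 4*(-4)/(-2))**2 - 5252 = (5 - 4*(-1/2)*(-4))**2 - 5252 = (5 - 8)**2 - 5252 = (-3)**2 - 5252 = 9 - 5252 = -5243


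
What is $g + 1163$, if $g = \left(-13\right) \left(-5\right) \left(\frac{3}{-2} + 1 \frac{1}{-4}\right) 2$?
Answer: $\frac{1871}{2} \approx 935.5$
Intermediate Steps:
$g = - \frac{455}{2}$ ($g = 65 \left(3 \left(- \frac{1}{2}\right) + 1 \left(- \frac{1}{4}\right)\right) 2 = 65 \left(- \frac{3}{2} - \frac{1}{4}\right) 2 = 65 \left(\left(- \frac{7}{4}\right) 2\right) = 65 \left(- \frac{7}{2}\right) = - \frac{455}{2} \approx -227.5$)
$g + 1163 = - \frac{455}{2} + 1163 = \frac{1871}{2}$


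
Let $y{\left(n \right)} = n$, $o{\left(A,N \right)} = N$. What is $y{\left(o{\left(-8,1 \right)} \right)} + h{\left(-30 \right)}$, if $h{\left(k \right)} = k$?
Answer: $-29$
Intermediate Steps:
$y{\left(o{\left(-8,1 \right)} \right)} + h{\left(-30 \right)} = 1 - 30 = -29$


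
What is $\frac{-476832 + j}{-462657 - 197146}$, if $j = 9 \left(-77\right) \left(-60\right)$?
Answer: $\frac{435252}{659803} \approx 0.65967$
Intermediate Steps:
$j = 41580$ ($j = \left(-693\right) \left(-60\right) = 41580$)
$\frac{-476832 + j}{-462657 - 197146} = \frac{-476832 + 41580}{-462657 - 197146} = - \frac{435252}{-659803} = \left(-435252\right) \left(- \frac{1}{659803}\right) = \frac{435252}{659803}$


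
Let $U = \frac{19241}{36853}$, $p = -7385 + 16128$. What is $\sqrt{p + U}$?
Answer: $\frac{6 \sqrt{329859962835}}{36853} \approx 93.507$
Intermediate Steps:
$p = 8743$
$U = \frac{19241}{36853}$ ($U = 19241 \cdot \frac{1}{36853} = \frac{19241}{36853} \approx 0.5221$)
$\sqrt{p + U} = \sqrt{8743 + \frac{19241}{36853}} = \sqrt{\frac{322225020}{36853}} = \frac{6 \sqrt{329859962835}}{36853}$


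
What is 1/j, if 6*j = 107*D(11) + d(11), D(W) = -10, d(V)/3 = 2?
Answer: -3/532 ≈ -0.0056391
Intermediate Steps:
d(V) = 6 (d(V) = 3*2 = 6)
j = -532/3 (j = (107*(-10) + 6)/6 = (-1070 + 6)/6 = (1/6)*(-1064) = -532/3 ≈ -177.33)
1/j = 1/(-532/3) = -3/532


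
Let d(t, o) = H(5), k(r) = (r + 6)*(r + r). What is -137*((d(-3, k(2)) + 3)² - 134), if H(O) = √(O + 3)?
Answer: 16029 - 1644*√2 ≈ 13704.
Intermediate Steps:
k(r) = 2*r*(6 + r) (k(r) = (6 + r)*(2*r) = 2*r*(6 + r))
H(O) = √(3 + O)
d(t, o) = 2*√2 (d(t, o) = √(3 + 5) = √8 = 2*√2)
-137*((d(-3, k(2)) + 3)² - 134) = -137*((2*√2 + 3)² - 134) = -137*((3 + 2*√2)² - 134) = -137*(-134 + (3 + 2*√2)²) = 18358 - 137*(3 + 2*√2)²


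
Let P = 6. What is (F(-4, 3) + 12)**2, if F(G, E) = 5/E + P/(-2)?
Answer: 1024/9 ≈ 113.78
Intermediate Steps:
F(G, E) = -3 + 5/E (F(G, E) = 5/E + 6/(-2) = 5/E + 6*(-1/2) = 5/E - 3 = -3 + 5/E)
(F(-4, 3) + 12)**2 = ((-3 + 5/3) + 12)**2 = (-4/3 + 12)**2 = (32/3)**2 = 1024/9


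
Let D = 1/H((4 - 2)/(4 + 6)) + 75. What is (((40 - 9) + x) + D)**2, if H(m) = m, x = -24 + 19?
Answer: 11236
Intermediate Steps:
x = -5
D = 80 (D = 1/((4 - 2)/(4 + 6)) + 75 = 1/(2/10) + 75 = 1/(2*(1/10)) + 75 = 1/(1/5) + 75 = 5 + 75 = 80)
(((40 - 9) + x) + D)**2 = (((40 - 9) - 5) + 80)**2 = ((31 - 5) + 80)**2 = (26 + 80)**2 = 106**2 = 11236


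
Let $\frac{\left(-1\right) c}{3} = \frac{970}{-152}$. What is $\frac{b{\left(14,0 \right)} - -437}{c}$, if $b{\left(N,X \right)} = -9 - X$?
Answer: $\frac{32528}{1455} \approx 22.356$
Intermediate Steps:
$c = \frac{1455}{76}$ ($c = - 3 \frac{970}{-152} = - 3 \cdot 970 \left(- \frac{1}{152}\right) = \left(-3\right) \left(- \frac{485}{76}\right) = \frac{1455}{76} \approx 19.145$)
$\frac{b{\left(14,0 \right)} - -437}{c} = \frac{\left(-9 - 0\right) - -437}{\frac{1455}{76}} = \left(\left(-9 + 0\right) + 437\right) \frac{76}{1455} = \left(-9 + 437\right) \frac{76}{1455} = 428 \cdot \frac{76}{1455} = \frac{32528}{1455}$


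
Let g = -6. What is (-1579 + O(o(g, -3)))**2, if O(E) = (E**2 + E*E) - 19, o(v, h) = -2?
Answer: 2528100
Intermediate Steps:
O(E) = -19 + 2*E**2 (O(E) = (E**2 + E**2) - 19 = 2*E**2 - 19 = -19 + 2*E**2)
(-1579 + O(o(g, -3)))**2 = (-1579 + (-19 + 2*(-2)**2))**2 = (-1579 + (-19 + 2*4))**2 = (-1579 + (-19 + 8))**2 = (-1579 - 11)**2 = (-1590)**2 = 2528100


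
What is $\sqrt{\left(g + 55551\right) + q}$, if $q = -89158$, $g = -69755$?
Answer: $i \sqrt{103362} \approx 321.5 i$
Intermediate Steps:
$\sqrt{\left(g + 55551\right) + q} = \sqrt{\left(-69755 + 55551\right) - 89158} = \sqrt{-14204 - 89158} = \sqrt{-103362} = i \sqrt{103362}$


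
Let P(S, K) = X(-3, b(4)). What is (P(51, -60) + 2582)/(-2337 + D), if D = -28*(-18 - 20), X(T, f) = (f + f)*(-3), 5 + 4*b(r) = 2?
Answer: -5173/2546 ≈ -2.0318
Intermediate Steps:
b(r) = -¾ (b(r) = -5/4 + (¼)*2 = -5/4 + ½ = -¾)
X(T, f) = -6*f (X(T, f) = (2*f)*(-3) = -6*f)
P(S, K) = 9/2 (P(S, K) = -6*(-¾) = 9/2)
D = 1064 (D = -28*(-38) = 1064)
(P(51, -60) + 2582)/(-2337 + D) = (9/2 + 2582)/(-2337 + 1064) = (5173/2)/(-1273) = (5173/2)*(-1/1273) = -5173/2546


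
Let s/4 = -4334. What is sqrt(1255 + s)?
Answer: I*sqrt(16081) ≈ 126.81*I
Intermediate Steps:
s = -17336 (s = 4*(-4334) = -17336)
sqrt(1255 + s) = sqrt(1255 - 17336) = sqrt(-16081) = I*sqrt(16081)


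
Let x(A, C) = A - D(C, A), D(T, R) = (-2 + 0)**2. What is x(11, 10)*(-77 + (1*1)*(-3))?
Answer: -560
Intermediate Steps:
D(T, R) = 4 (D(T, R) = (-2)**2 = 4)
x(A, C) = -4 + A (x(A, C) = A - 1*4 = A - 4 = -4 + A)
x(11, 10)*(-77 + (1*1)*(-3)) = (-4 + 11)*(-77 + (1*1)*(-3)) = 7*(-77 + 1*(-3)) = 7*(-77 - 3) = 7*(-80) = -560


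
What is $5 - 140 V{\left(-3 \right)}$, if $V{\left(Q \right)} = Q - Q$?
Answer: $5$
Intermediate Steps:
$V{\left(Q \right)} = 0$
$5 - 140 V{\left(-3 \right)} = 5 - 0 = 5 + 0 = 5$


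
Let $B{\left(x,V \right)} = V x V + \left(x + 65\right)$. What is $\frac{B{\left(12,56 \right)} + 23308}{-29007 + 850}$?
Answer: $- \frac{61017}{28157} \approx -2.167$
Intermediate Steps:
$B{\left(x,V \right)} = 65 + x + x V^{2}$ ($B{\left(x,V \right)} = x V^{2} + \left(65 + x\right) = 65 + x + x V^{2}$)
$\frac{B{\left(12,56 \right)} + 23308}{-29007 + 850} = \frac{\left(65 + 12 + 12 \cdot 56^{2}\right) + 23308}{-29007 + 850} = \frac{\left(65 + 12 + 12 \cdot 3136\right) + 23308}{-28157} = \left(\left(65 + 12 + 37632\right) + 23308\right) \left(- \frac{1}{28157}\right) = \left(37709 + 23308\right) \left(- \frac{1}{28157}\right) = 61017 \left(- \frac{1}{28157}\right) = - \frac{61017}{28157}$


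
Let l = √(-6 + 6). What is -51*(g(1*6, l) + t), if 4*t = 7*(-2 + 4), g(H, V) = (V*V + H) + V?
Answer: -969/2 ≈ -484.50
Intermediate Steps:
l = 0 (l = √0 = 0)
g(H, V) = H + V + V² (g(H, V) = (V² + H) + V = (H + V²) + V = H + V + V²)
t = 7/2 (t = (7*(-2 + 4))/4 = (7*2)/4 = (¼)*14 = 7/2 ≈ 3.5000)
-51*(g(1*6, l) + t) = -51*((1*6 + 0 + 0²) + 7/2) = -51*((6 + 0 + 0) + 7/2) = -51*(6 + 7/2) = -51*19/2 = -969/2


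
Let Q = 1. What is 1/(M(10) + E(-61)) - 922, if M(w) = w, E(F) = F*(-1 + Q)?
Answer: -9219/10 ≈ -921.90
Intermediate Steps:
E(F) = 0 (E(F) = F*(-1 + 1) = F*0 = 0)
1/(M(10) + E(-61)) - 922 = 1/(10 + 0) - 922 = 1/10 - 922 = ⅒ - 922 = -9219/10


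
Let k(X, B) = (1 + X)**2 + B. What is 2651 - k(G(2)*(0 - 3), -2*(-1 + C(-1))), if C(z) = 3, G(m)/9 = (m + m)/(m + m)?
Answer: 1979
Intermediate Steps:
G(m) = 9 (G(m) = 9*((m + m)/(m + m)) = 9*((2*m)/((2*m))) = 9*((2*m)*(1/(2*m))) = 9*1 = 9)
k(X, B) = B + (1 + X)**2
2651 - k(G(2)*(0 - 3), -2*(-1 + C(-1))) = 2651 - (-2*(-1 + 3) + (1 + 9*(0 - 3))**2) = 2651 - (-2*2 + (1 + 9*(-3))**2) = 2651 - (-4 + (1 - 27)**2) = 2651 - (-4 + (-26)**2) = 2651 - (-4 + 676) = 2651 - 1*672 = 2651 - 672 = 1979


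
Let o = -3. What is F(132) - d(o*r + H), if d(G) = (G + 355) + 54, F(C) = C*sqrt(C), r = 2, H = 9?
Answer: -412 + 264*sqrt(33) ≈ 1104.6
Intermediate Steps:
F(C) = C**(3/2)
d(G) = 409 + G (d(G) = (355 + G) + 54 = 409 + G)
F(132) - d(o*r + H) = 132**(3/2) - (409 + (-3*2 + 9)) = 264*sqrt(33) - (409 + (-6 + 9)) = 264*sqrt(33) - (409 + 3) = 264*sqrt(33) - 1*412 = 264*sqrt(33) - 412 = -412 + 264*sqrt(33)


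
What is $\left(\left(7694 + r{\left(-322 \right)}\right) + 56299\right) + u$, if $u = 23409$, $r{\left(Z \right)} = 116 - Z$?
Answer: $87840$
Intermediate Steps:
$\left(\left(7694 + r{\left(-322 \right)}\right) + 56299\right) + u = \left(\left(7694 + \left(116 - -322\right)\right) + 56299\right) + 23409 = \left(\left(7694 + \left(116 + 322\right)\right) + 56299\right) + 23409 = \left(\left(7694 + 438\right) + 56299\right) + 23409 = \left(8132 + 56299\right) + 23409 = 64431 + 23409 = 87840$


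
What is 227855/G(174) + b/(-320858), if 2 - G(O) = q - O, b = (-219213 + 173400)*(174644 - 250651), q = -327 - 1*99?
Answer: -29751769594/2840537 ≈ -10474.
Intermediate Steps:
q = -426 (q = -327 - 99 = -426)
b = 3482108691 (b = -45813*(-76007) = 3482108691)
G(O) = 428 + O (G(O) = 2 - (-426 - O) = 2 + (426 + O) = 428 + O)
227855/G(174) + b/(-320858) = 227855/(428 + 174) + 3482108691/(-320858) = 227855/602 + 3482108691*(-1/320858) = 227855*(1/602) - 204829923/18874 = 227855/602 - 204829923/18874 = -29751769594/2840537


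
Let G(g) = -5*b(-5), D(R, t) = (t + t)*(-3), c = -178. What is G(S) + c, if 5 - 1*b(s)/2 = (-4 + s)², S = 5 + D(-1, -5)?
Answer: 582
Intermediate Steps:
D(R, t) = -6*t (D(R, t) = (2*t)*(-3) = -6*t)
S = 35 (S = 5 - 6*(-5) = 5 + 30 = 35)
b(s) = 10 - 2*(-4 + s)²
G(g) = 760 (G(g) = -5*(10 - 2*(-4 - 5)²) = -5*(10 - 2*(-9)²) = -5*(10 - 2*81) = -5*(10 - 162) = -5*(-152) = 760)
G(S) + c = 760 - 178 = 582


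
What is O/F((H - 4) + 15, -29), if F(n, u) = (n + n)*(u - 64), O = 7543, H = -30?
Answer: 397/186 ≈ 2.1344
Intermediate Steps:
F(n, u) = 2*n*(-64 + u) (F(n, u) = (2*n)*(-64 + u) = 2*n*(-64 + u))
O/F((H - 4) + 15, -29) = 7543/((2*((-30 - 4) + 15)*(-64 - 29))) = 7543/((2*(-34 + 15)*(-93))) = 7543/((2*(-19)*(-93))) = 7543/3534 = 7543*(1/3534) = 397/186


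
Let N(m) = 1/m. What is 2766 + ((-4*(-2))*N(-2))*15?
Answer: 2706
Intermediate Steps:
2766 + ((-4*(-2))*N(-2))*15 = 2766 + (-4*(-2)/(-2))*15 = 2766 + (8*(-1/2))*15 = 2766 - 4*15 = 2766 - 60 = 2706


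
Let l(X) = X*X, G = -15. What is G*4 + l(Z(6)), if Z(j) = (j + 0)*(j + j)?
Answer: 5124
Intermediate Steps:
Z(j) = 2*j² (Z(j) = j*(2*j) = 2*j²)
l(X) = X²
G*4 + l(Z(6)) = -15*4 + (2*6²)² = -60 + (2*36)² = -60 + 72² = -60 + 5184 = 5124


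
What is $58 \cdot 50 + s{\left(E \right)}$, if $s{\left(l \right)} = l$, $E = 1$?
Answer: $2901$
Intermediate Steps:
$58 \cdot 50 + s{\left(E \right)} = 58 \cdot 50 + 1 = 2900 + 1 = 2901$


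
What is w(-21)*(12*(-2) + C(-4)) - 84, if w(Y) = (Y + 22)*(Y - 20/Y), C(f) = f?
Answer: 1432/3 ≈ 477.33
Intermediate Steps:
w(Y) = (22 + Y)*(Y - 20/Y)
w(-21)*(12*(-2) + C(-4)) - 84 = (-20 + (-21)² - 440/(-21) + 22*(-21))*(12*(-2) - 4) - 84 = (-20 + 441 - 440*(-1/21) - 462)*(-24 - 4) - 84 = (-20 + 441 + 440/21 - 462)*(-28) - 84 = -421/21*(-28) - 84 = 1684/3 - 84 = 1432/3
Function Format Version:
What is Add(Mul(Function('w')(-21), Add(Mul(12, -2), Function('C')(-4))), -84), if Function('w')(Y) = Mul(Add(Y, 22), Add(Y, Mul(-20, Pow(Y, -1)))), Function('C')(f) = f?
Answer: Rational(1432, 3) ≈ 477.33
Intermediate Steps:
Function('w')(Y) = Mul(Add(22, Y), Add(Y, Mul(-20, Pow(Y, -1))))
Add(Mul(Function('w')(-21), Add(Mul(12, -2), Function('C')(-4))), -84) = Add(Mul(Add(-20, Pow(-21, 2), Mul(-440, Pow(-21, -1)), Mul(22, -21)), Add(Mul(12, -2), -4)), -84) = Add(Mul(Add(-20, 441, Mul(-440, Rational(-1, 21)), -462), Add(-24, -4)), -84) = Add(Mul(Add(-20, 441, Rational(440, 21), -462), -28), -84) = Add(Mul(Rational(-421, 21), -28), -84) = Add(Rational(1684, 3), -84) = Rational(1432, 3)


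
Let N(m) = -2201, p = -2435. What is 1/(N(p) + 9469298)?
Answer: 1/9467097 ≈ 1.0563e-7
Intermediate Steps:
1/(N(p) + 9469298) = 1/(-2201 + 9469298) = 1/9467097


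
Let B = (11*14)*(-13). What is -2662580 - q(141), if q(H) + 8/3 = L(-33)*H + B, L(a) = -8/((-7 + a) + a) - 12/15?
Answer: -2913223394/1095 ≈ -2.6605e+6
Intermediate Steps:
B = -2002 (B = 154*(-13) = -2002)
L(a) = -⅘ - 8/(-7 + 2*a) (L(a) = -8/(-7 + 2*a) - 12*1/15 = -8/(-7 + 2*a) - ⅘ = -⅘ - 8/(-7 + 2*a))
q(H) = -6014/3 - 252*H/365 (q(H) = -8/3 + ((4*(-3 - 2*(-33))/(5*(-7 + 2*(-33))))*H - 2002) = -8/3 + ((4*(-3 + 66)/(5*(-7 - 66)))*H - 2002) = -8/3 + (((⅘)*63/(-73))*H - 2002) = -8/3 + (((⅘)*(-1/73)*63)*H - 2002) = -8/3 + (-252*H/365 - 2002) = -8/3 + (-2002 - 252*H/365) = -6014/3 - 252*H/365)
-2662580 - q(141) = -2662580 - (-6014/3 - 252/365*141) = -2662580 - (-6014/3 - 35532/365) = -2662580 - 1*(-2301706/1095) = -2662580 + 2301706/1095 = -2913223394/1095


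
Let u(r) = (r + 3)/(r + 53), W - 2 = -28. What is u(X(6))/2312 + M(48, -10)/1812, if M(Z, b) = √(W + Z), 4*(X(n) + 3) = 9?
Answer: 9/483208 + √22/1812 ≈ 0.0026072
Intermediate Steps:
W = -26 (W = 2 - 28 = -26)
X(n) = -¾ (X(n) = -3 + (¼)*9 = -3 + 9/4 = -¾)
M(Z, b) = √(-26 + Z)
u(r) = (3 + r)/(53 + r)
u(X(6))/2312 + M(48, -10)/1812 = ((3 - ¾)/(53 - ¾))/2312 + √(-26 + 48)/1812 = ((9/4)/(209/4))*(1/2312) + √22*(1/1812) = ((4/209)*(9/4))*(1/2312) + √22/1812 = (9/209)*(1/2312) + √22/1812 = 9/483208 + √22/1812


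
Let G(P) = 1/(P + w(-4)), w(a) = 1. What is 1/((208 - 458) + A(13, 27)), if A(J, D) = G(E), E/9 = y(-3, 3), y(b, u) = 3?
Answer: -28/6999 ≈ -0.0040006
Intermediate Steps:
E = 27 (E = 9*3 = 27)
G(P) = 1/(1 + P) (G(P) = 1/(P + 1) = 1/(1 + P))
A(J, D) = 1/28 (A(J, D) = 1/(1 + 27) = 1/28)
1/((208 - 458) + A(13, 27)) = 1/((208 - 458) + 1/28) = 1/(-250 + 1/28) = 1/(-6999/28) = -28/6999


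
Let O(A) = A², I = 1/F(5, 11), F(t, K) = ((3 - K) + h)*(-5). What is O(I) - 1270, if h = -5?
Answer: -5365749/4225 ≈ -1270.0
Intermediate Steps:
F(t, K) = 10 + 5*K (F(t, K) = ((3 - K) - 5)*(-5) = (-2 - K)*(-5) = 10 + 5*K)
I = 1/65 (I = 1/(10 + 5*11) = 1/(10 + 55) = 1/65 ≈ 0.015385)
O(I) - 1270 = (1/65)² - 1270 = 1/4225 - 1270 = -5365749/4225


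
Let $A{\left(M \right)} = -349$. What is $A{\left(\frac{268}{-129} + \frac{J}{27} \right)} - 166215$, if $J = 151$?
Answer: $-166564$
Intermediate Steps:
$A{\left(\frac{268}{-129} + \frac{J}{27} \right)} - 166215 = -349 - 166215 = -166564$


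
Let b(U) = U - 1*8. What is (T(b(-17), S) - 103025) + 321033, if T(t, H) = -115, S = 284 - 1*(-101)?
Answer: 217893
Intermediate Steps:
b(U) = -8 + U (b(U) = U - 8 = -8 + U)
S = 385 (S = 284 + 101 = 385)
(T(b(-17), S) - 103025) + 321033 = (-115 - 103025) + 321033 = -103140 + 321033 = 217893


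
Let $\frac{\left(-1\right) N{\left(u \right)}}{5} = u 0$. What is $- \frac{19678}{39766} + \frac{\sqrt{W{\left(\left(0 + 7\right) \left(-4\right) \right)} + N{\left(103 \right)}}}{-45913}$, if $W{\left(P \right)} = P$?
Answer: $- \frac{9839}{19883} - \frac{2 i \sqrt{7}}{45913} \approx -0.49484 - 0.00011525 i$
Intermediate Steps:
$N{\left(u \right)} = 0$ ($N{\left(u \right)} = - 5 u 0 = \left(-5\right) 0 = 0$)
$- \frac{19678}{39766} + \frac{\sqrt{W{\left(\left(0 + 7\right) \left(-4\right) \right)} + N{\left(103 \right)}}}{-45913} = - \frac{19678}{39766} + \frac{\sqrt{\left(0 + 7\right) \left(-4\right) + 0}}{-45913} = \left(-19678\right) \frac{1}{39766} + \sqrt{7 \left(-4\right) + 0} \left(- \frac{1}{45913}\right) = - \frac{9839}{19883} + \sqrt{-28 + 0} \left(- \frac{1}{45913}\right) = - \frac{9839}{19883} + \sqrt{-28} \left(- \frac{1}{45913}\right) = - \frac{9839}{19883} + 2 i \sqrt{7} \left(- \frac{1}{45913}\right) = - \frac{9839}{19883} - \frac{2 i \sqrt{7}}{45913}$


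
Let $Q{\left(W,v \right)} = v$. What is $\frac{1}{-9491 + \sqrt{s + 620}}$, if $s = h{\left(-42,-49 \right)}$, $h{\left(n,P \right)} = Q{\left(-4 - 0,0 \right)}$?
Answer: $- \frac{9491}{90078461} - \frac{2 \sqrt{155}}{90078461} \approx -0.00010564$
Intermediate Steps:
$h{\left(n,P \right)} = 0$
$s = 0$
$\frac{1}{-9491 + \sqrt{s + 620}} = \frac{1}{-9491 + \sqrt{0 + 620}} = \frac{1}{-9491 + \sqrt{620}} = \frac{1}{-9491 + 2 \sqrt{155}}$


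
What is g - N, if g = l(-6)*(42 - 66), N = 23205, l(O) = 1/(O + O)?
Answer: -23203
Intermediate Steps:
l(O) = 1/(2*O)
g = 2 (g = ((½)/(-6))*(42 - 66) = ((½)*(-⅙))*(-24) = -1/12*(-24) = 2)
g - N = 2 - 1*23205 = 2 - 23205 = -23203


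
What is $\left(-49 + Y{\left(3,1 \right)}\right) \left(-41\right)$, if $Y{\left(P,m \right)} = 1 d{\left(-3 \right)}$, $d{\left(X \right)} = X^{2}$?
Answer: $1640$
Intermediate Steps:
$Y{\left(P,m \right)} = 9$ ($Y{\left(P,m \right)} = 1 \left(-3\right)^{2} = 1 \cdot 9 = 9$)
$\left(-49 + Y{\left(3,1 \right)}\right) \left(-41\right) = \left(-49 + 9\right) \left(-41\right) = \left(-40\right) \left(-41\right) = 1640$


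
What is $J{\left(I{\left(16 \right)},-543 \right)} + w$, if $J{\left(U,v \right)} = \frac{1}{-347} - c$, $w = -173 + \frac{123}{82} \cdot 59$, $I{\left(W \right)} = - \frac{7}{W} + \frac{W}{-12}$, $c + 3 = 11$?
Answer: $- \frac{64197}{694} \approx -92.503$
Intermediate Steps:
$c = 8$ ($c = -3 + 11 = 8$)
$I{\left(W \right)} = - \frac{7}{W} - \frac{W}{12}$ ($I{\left(W \right)} = - \frac{7}{W} + W \left(- \frac{1}{12}\right) = - \frac{7}{W} - \frac{W}{12}$)
$w = - \frac{169}{2}$ ($w = -173 + 123 \cdot \frac{1}{82} \cdot 59 = -173 + \frac{3}{2} \cdot 59 = -173 + \frac{177}{2} = - \frac{169}{2} \approx -84.5$)
$J{\left(U,v \right)} = - \frac{2777}{347}$ ($J{\left(U,v \right)} = \frac{1}{-347} - 8 = - \frac{1}{347} - 8 = - \frac{2777}{347}$)
$J{\left(I{\left(16 \right)},-543 \right)} + w = - \frac{2777}{347} - \frac{169}{2} = - \frac{64197}{694}$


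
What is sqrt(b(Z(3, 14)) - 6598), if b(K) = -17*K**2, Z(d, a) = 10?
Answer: 3*I*sqrt(922) ≈ 91.093*I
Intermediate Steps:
sqrt(b(Z(3, 14)) - 6598) = sqrt(-17*10**2 - 6598) = sqrt(-17*100 - 6598) = sqrt(-1700 - 6598) = sqrt(-8298) = 3*I*sqrt(922)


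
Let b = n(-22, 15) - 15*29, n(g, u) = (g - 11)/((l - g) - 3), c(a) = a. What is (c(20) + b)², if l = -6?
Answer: 29463184/169 ≈ 1.7434e+5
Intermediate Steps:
n(g, u) = (-11 + g)/(-9 - g) (n(g, u) = (g - 11)/((-6 - g) - 3) = (-11 + g)/(-9 - g))
b = -5688/13 (b = (11 - 1*(-22))/(9 - 22) - 15*29 = (11 + 22)/(-13) - 435 = -1/13*33 - 435 = -33/13 - 435 = -5688/13 ≈ -437.54)
(c(20) + b)² = (20 - 5688/13)² = (-5428/13)² = 29463184/169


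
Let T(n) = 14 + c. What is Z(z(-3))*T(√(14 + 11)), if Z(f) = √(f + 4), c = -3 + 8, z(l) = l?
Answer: 19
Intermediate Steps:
c = 5
Z(f) = √(4 + f)
T(n) = 19 (T(n) = 14 + 5 = 19)
Z(z(-3))*T(√(14 + 11)) = √(4 - 3)*19 = √1*19 = 1*19 = 19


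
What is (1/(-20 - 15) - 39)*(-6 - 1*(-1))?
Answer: 1366/7 ≈ 195.14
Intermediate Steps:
(1/(-20 - 15) - 39)*(-6 - 1*(-1)) = (1/(-35) - 39)*(-6 + 1) = (-1/35 - 39)*(-5) = -1366/35*(-5) = 1366/7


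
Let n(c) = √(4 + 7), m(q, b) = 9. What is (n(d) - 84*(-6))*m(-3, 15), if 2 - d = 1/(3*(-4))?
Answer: 4536 + 9*√11 ≈ 4565.9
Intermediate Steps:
d = 25/12 (d = 2 - 1/(3*(-4)) = 2 - 1/(-12) = 2 - 1*(-1/12) = 2 + 1/12 = 25/12 ≈ 2.0833)
n(c) = √11
(n(d) - 84*(-6))*m(-3, 15) = (√11 - 84*(-6))*9 = (√11 - 1*(-504))*9 = (√11 + 504)*9 = (504 + √11)*9 = 4536 + 9*√11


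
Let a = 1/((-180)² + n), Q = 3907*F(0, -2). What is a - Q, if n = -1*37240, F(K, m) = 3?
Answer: -56729641/4840 ≈ -11721.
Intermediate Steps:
n = -37240
Q = 11721 (Q = 3907*3 = 11721)
a = -1/4840 (a = 1/((-180)² - 37240) = 1/(32400 - 37240) = 1/(-4840) = -1/4840 ≈ -0.00020661)
a - Q = -1/4840 - 1*11721 = -1/4840 - 11721 = -56729641/4840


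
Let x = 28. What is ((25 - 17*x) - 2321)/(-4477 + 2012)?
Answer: 2772/2465 ≈ 1.1245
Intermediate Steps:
((25 - 17*x) - 2321)/(-4477 + 2012) = ((25 - 17*28) - 2321)/(-4477 + 2012) = ((25 - 476) - 2321)/(-2465) = (-451 - 2321)*(-1/2465) = -2772*(-1/2465) = 2772/2465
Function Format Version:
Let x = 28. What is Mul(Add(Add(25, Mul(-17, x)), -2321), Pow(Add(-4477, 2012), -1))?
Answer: Rational(2772, 2465) ≈ 1.1245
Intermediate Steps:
Mul(Add(Add(25, Mul(-17, x)), -2321), Pow(Add(-4477, 2012), -1)) = Mul(Add(Add(25, Mul(-17, 28)), -2321), Pow(Add(-4477, 2012), -1)) = Mul(Add(Add(25, -476), -2321), Pow(-2465, -1)) = Mul(Add(-451, -2321), Rational(-1, 2465)) = Mul(-2772, Rational(-1, 2465)) = Rational(2772, 2465)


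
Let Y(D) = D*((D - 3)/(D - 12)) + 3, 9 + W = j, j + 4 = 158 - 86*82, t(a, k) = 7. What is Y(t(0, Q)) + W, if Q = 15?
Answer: -34548/5 ≈ -6909.6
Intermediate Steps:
j = -6898 (j = -4 + (158 - 86*82) = -4 + (158 - 7052) = -4 - 6894 = -6898)
W = -6907 (W = -9 - 6898 = -6907)
Y(D) = 3 + D*(-3 + D)/(-12 + D) (Y(D) = D*((-3 + D)/(-12 + D)) + 3 = D*(-3 + D)/(-12 + D) + 3 = 3 + D*(-3 + D)/(-12 + D))
Y(t(0, Q)) + W = (-36 + 7**2)/(-12 + 7) - 6907 = (-36 + 49)/(-5) - 6907 = -1/5*13 - 6907 = -13/5 - 6907 = -34548/5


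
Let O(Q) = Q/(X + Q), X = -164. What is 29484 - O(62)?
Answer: 1503715/51 ≈ 29485.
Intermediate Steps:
O(Q) = Q/(-164 + Q)
29484 - O(62) = 29484 - 62/(-164 + 62) = 29484 - 62/(-102) = 29484 - 62*(-1)/102 = 29484 - 1*(-31/51) = 29484 + 31/51 = 1503715/51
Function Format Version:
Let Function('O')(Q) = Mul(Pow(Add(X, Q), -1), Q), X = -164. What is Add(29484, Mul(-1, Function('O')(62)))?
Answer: Rational(1503715, 51) ≈ 29485.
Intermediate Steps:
Function('O')(Q) = Mul(Q, Pow(Add(-164, Q), -1)) (Function('O')(Q) = Mul(Pow(Add(-164, Q), -1), Q) = Mul(Q, Pow(Add(-164, Q), -1)))
Add(29484, Mul(-1, Function('O')(62))) = Add(29484, Mul(-1, Mul(62, Pow(Add(-164, 62), -1)))) = Add(29484, Mul(-1, Mul(62, Pow(-102, -1)))) = Add(29484, Mul(-1, Mul(62, Rational(-1, 102)))) = Add(29484, Mul(-1, Rational(-31, 51))) = Add(29484, Rational(31, 51)) = Rational(1503715, 51)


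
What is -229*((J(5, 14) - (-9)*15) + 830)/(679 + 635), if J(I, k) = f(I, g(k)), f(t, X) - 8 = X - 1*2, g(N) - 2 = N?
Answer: -75341/438 ≈ -172.01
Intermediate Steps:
g(N) = 2 + N
f(t, X) = 6 + X (f(t, X) = 8 + (X - 1*2) = 8 + (X - 2) = 8 + (-2 + X) = 6 + X)
J(I, k) = 8 + k (J(I, k) = 6 + (2 + k) = 8 + k)
-229*((J(5, 14) - (-9)*15) + 830)/(679 + 635) = -229*(((8 + 14) - (-9)*15) + 830)/(679 + 635) = -229*((22 - 1*(-135)) + 830)/1314 = -229*((22 + 135) + 830)/1314 = -229*(157 + 830)/1314 = -226023/1314 = -229*329/438 = -75341/438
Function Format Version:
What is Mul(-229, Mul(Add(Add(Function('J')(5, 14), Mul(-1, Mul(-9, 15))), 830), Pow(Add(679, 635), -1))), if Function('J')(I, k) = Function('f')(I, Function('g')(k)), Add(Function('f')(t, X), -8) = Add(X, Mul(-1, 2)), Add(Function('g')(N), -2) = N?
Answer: Rational(-75341, 438) ≈ -172.01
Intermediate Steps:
Function('g')(N) = Add(2, N)
Function('f')(t, X) = Add(6, X) (Function('f')(t, X) = Add(8, Add(X, Mul(-1, 2))) = Add(8, Add(X, -2)) = Add(8, Add(-2, X)) = Add(6, X))
Function('J')(I, k) = Add(8, k) (Function('J')(I, k) = Add(6, Add(2, k)) = Add(8, k))
Mul(-229, Mul(Add(Add(Function('J')(5, 14), Mul(-1, Mul(-9, 15))), 830), Pow(Add(679, 635), -1))) = Mul(-229, Mul(Add(Add(Add(8, 14), Mul(-1, Mul(-9, 15))), 830), Pow(Add(679, 635), -1))) = Mul(-229, Mul(Add(Add(22, Mul(-1, -135)), 830), Pow(1314, -1))) = Mul(-229, Mul(Add(Add(22, 135), 830), Rational(1, 1314))) = Mul(-229, Mul(Add(157, 830), Rational(1, 1314))) = Mul(-229, Mul(987, Rational(1, 1314))) = Mul(-229, Rational(329, 438)) = Rational(-75341, 438)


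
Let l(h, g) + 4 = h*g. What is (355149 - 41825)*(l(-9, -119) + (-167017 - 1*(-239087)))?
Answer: 22915577388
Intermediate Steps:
l(h, g) = -4 + g*h (l(h, g) = -4 + h*g = -4 + g*h)
(355149 - 41825)*(l(-9, -119) + (-167017 - 1*(-239087))) = (355149 - 41825)*((-4 - 119*(-9)) + (-167017 - 1*(-239087))) = 313324*((-4 + 1071) + (-167017 + 239087)) = 313324*(1067 + 72070) = 313324*73137 = 22915577388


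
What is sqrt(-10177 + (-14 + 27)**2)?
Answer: 6*I*sqrt(278) ≈ 100.04*I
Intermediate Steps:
sqrt(-10177 + (-14 + 27)**2) = sqrt(-10177 + 13**2) = sqrt(-10177 + 169) = sqrt(-10008) = 6*I*sqrt(278)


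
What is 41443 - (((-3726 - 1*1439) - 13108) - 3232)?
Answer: 62948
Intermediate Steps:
41443 - (((-3726 - 1*1439) - 13108) - 3232) = 41443 - (((-3726 - 1439) - 13108) - 3232) = 41443 - ((-5165 - 13108) - 3232) = 41443 - (-18273 - 3232) = 41443 - 1*(-21505) = 41443 + 21505 = 62948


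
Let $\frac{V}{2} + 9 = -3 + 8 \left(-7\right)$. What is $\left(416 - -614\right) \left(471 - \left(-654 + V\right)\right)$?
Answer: $1298830$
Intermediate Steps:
$V = -136$ ($V = -18 + 2 \left(-3 + 8 \left(-7\right)\right) = -18 + 2 \left(-3 - 56\right) = -18 + 2 \left(-59\right) = -18 - 118 = -136$)
$\left(416 - -614\right) \left(471 - \left(-654 + V\right)\right) = \left(416 - -614\right) \left(471 + \left(654 - -136\right)\right) = \left(416 + 614\right) \left(471 + \left(654 + 136\right)\right) = 1030 \left(471 + 790\right) = 1030 \cdot 1261 = 1298830$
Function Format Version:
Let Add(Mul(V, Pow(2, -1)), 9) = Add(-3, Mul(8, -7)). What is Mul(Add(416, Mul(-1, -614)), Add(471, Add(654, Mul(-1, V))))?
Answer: 1298830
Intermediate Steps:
V = -136 (V = Add(-18, Mul(2, Add(-3, Mul(8, -7)))) = Add(-18, Mul(2, Add(-3, -56))) = Add(-18, Mul(2, -59)) = Add(-18, -118) = -136)
Mul(Add(416, Mul(-1, -614)), Add(471, Add(654, Mul(-1, V)))) = Mul(Add(416, Mul(-1, -614)), Add(471, Add(654, Mul(-1, -136)))) = Mul(Add(416, 614), Add(471, Add(654, 136))) = Mul(1030, Add(471, 790)) = Mul(1030, 1261) = 1298830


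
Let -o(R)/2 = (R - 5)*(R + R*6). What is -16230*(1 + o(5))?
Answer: -16230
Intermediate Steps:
o(R) = -14*R*(-5 + R) (o(R) = -2*(R - 5)*(R + R*6) = -2*(-5 + R)*(R + 6*R) = -2*(-5 + R)*7*R = -14*R*(-5 + R))
-16230*(1 + o(5)) = -16230*(1 + 14*5*(5 - 1*5)) = -16230*(1 + 14*5*(5 - 5)) = -16230*(1 + 14*5*0) = -16230*(1 + 0) = -16230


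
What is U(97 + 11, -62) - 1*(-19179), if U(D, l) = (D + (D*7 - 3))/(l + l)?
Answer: 2377335/124 ≈ 19172.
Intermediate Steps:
U(D, l) = (-3 + 8*D)/(2*l) (U(D, l) = (D + (7*D - 3))/((2*l)) = (D + (-3 + 7*D))*(1/(2*l)) = (-3 + 8*D)*(1/(2*l)) = (-3 + 8*D)/(2*l))
U(97 + 11, -62) - 1*(-19179) = (½)*(-3 + 8*(97 + 11))/(-62) - 1*(-19179) = (½)*(-1/62)*(-3 + 8*108) + 19179 = (½)*(-1/62)*(-3 + 864) + 19179 = (½)*(-1/62)*861 + 19179 = -861/124 + 19179 = 2377335/124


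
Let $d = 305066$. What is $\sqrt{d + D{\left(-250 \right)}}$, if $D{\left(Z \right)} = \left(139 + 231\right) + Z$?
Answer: $\sqrt{305186} \approx 552.44$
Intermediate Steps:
$D{\left(Z \right)} = 370 + Z$
$\sqrt{d + D{\left(-250 \right)}} = \sqrt{305066 + \left(370 - 250\right)} = \sqrt{305066 + 120} = \sqrt{305186}$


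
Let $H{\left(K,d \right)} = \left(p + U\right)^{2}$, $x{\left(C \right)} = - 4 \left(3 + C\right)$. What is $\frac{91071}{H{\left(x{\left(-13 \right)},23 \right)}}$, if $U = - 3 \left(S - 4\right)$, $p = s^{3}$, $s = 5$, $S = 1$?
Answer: $\frac{91071}{17956} \approx 5.0719$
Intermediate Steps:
$x{\left(C \right)} = -12 - 4 C$
$p = 125$ ($p = 5^{3} = 125$)
$U = 9$ ($U = - 3 \left(1 - 4\right) = \left(-3\right) \left(-3\right) = 9$)
$H{\left(K,d \right)} = 17956$ ($H{\left(K,d \right)} = \left(125 + 9\right)^{2} = 134^{2} = 17956$)
$\frac{91071}{H{\left(x{\left(-13 \right)},23 \right)}} = \frac{91071}{17956}$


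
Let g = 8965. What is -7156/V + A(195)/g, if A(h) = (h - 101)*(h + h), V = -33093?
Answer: 255468584/59335749 ≈ 4.3055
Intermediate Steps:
A(h) = 2*h*(-101 + h) (A(h) = (-101 + h)*(2*h) = 2*h*(-101 + h))
-7156/V + A(195)/g = -7156/(-33093) + (2*195*(-101 + 195))/8965 = -7156*(-1/33093) + (2*195*94)*(1/8965) = 7156/33093 + 36660*(1/8965) = 7156/33093 + 7332/1793 = 255468584/59335749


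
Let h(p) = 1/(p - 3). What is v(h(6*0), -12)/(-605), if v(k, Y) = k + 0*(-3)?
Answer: 1/1815 ≈ 0.00055096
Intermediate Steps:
h(p) = 1/(-3 + p)
v(k, Y) = k (v(k, Y) = k + 0 = k)
v(h(6*0), -12)/(-605) = 1/((-3 + 6*0)*(-605)) = -1/605/(-3 + 0) = -1/605/(-3) = -⅓*(-1/605) = 1/1815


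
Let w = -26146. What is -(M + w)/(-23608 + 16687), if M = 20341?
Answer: -645/769 ≈ -0.83875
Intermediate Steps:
-(M + w)/(-23608 + 16687) = -(20341 - 26146)/(-23608 + 16687) = -(-5805)/(-6921) = -(-5805)*(-1)/6921 = -1*645/769 = -645/769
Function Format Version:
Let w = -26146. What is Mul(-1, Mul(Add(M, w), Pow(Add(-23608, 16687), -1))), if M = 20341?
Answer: Rational(-645, 769) ≈ -0.83875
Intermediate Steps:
Mul(-1, Mul(Add(M, w), Pow(Add(-23608, 16687), -1))) = Mul(-1, Mul(Add(20341, -26146), Pow(Add(-23608, 16687), -1))) = Mul(-1, Mul(-5805, Pow(-6921, -1))) = Mul(-1, Mul(-5805, Rational(-1, 6921))) = Mul(-1, Rational(645, 769)) = Rational(-645, 769)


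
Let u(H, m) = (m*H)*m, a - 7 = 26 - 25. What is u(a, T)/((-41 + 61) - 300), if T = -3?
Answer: -9/35 ≈ -0.25714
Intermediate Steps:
a = 8 (a = 7 + (26 - 25) = 7 + 1 = 8)
u(H, m) = H*m² (u(H, m) = (H*m)*m = H*m²)
u(a, T)/((-41 + 61) - 300) = (8*(-3)²)/((-41 + 61) - 300) = (8*9)/(20 - 300) = 72/(-280) = -1/280*72 = -9/35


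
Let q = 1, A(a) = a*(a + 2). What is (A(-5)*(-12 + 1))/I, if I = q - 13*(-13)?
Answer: -33/34 ≈ -0.97059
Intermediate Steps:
A(a) = a*(2 + a)
I = 170 (I = 1 - 13*(-13) = 1 + 169 = 170)
(A(-5)*(-12 + 1))/I = ((-5*(2 - 5))*(-12 + 1))/170 = (-5*(-3)*(-11))*(1/170) = (15*(-11))*(1/170) = -165*1/170 = -33/34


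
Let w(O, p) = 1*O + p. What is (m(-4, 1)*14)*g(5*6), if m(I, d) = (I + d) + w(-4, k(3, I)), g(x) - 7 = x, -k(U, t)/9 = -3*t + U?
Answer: -73556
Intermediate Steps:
k(U, t) = -9*U + 27*t (k(U, t) = -9*(-3*t + U) = -9*(U - 3*t) = -9*U + 27*t)
w(O, p) = O + p
g(x) = 7 + x
m(I, d) = -31 + d + 28*I (m(I, d) = (I + d) + (-4 + (-9*3 + 27*I)) = (I + d) + (-4 + (-27 + 27*I)) = (I + d) + (-31 + 27*I) = -31 + d + 28*I)
(m(-4, 1)*14)*g(5*6) = ((-31 + 1 + 28*(-4))*14)*(7 + 5*6) = ((-31 + 1 - 112)*14)*(7 + 30) = -142*14*37 = -1988*37 = -73556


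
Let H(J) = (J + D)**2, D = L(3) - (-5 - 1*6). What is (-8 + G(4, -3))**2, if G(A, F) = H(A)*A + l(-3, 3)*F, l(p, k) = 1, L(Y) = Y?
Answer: 1651225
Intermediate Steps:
D = 14 (D = 3 - (-5 - 1*6) = 3 - (-5 - 6) = 3 - 1*(-11) = 3 + 11 = 14)
H(J) = (14 + J)**2 (H(J) = (J + 14)**2 = (14 + J)**2)
G(A, F) = F + A*(14 + A)**2 (G(A, F) = (14 + A)**2*A + 1*F = A*(14 + A)**2 + F = F + A*(14 + A)**2)
(-8 + G(4, -3))**2 = (-8 + (-3 + 4*(14 + 4)**2))**2 = (-8 + (-3 + 4*18**2))**2 = (-8 + (-3 + 4*324))**2 = (-8 + (-3 + 1296))**2 = (-8 + 1293)**2 = 1285**2 = 1651225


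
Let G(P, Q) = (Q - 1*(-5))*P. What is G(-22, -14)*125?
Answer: 24750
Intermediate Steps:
G(P, Q) = P*(5 + Q) (G(P, Q) = (Q + 5)*P = (5 + Q)*P = P*(5 + Q))
G(-22, -14)*125 = -22*(5 - 14)*125 = -22*(-9)*125 = 198*125 = 24750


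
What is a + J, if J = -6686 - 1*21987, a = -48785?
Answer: -77458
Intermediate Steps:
J = -28673 (J = -6686 - 21987 = -28673)
a + J = -48785 - 28673 = -77458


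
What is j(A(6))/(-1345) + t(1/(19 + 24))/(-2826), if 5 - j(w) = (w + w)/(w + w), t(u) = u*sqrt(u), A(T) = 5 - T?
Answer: -4/1345 - sqrt(43)/5225274 ≈ -0.0029752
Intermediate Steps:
t(u) = u**(3/2)
j(w) = 4 (j(w) = 5 - (w + w)/(w + w) = 5 - 2*w/(2*w) = 5 - 2*w*1/(2*w) = 5 - 1*1 = 5 - 1 = 4)
j(A(6))/(-1345) + t(1/(19 + 24))/(-2826) = 4/(-1345) + (1/(19 + 24))**(3/2)/(-2826) = 4*(-1/1345) + (1/43)**(3/2)*(-1/2826) = -4/1345 + (1/43)**(3/2)*(-1/2826) = -4/1345 + (sqrt(43)/1849)*(-1/2826) = -4/1345 - sqrt(43)/5225274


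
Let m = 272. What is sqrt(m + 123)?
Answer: sqrt(395) ≈ 19.875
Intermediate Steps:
sqrt(m + 123) = sqrt(272 + 123) = sqrt(395)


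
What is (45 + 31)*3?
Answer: 228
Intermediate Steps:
(45 + 31)*3 = 76*3 = 228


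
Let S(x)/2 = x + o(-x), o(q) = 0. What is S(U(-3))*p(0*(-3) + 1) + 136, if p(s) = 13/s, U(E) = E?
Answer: 58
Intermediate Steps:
S(x) = 2*x (S(x) = 2*(x + 0) = 2*x)
S(U(-3))*p(0*(-3) + 1) + 136 = (2*(-3))*(13/(0*(-3) + 1)) + 136 = -78/(0 + 1) + 136 = -78/1 + 136 = -78 + 136 = 58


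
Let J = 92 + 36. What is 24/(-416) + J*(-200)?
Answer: -1331203/52 ≈ -25600.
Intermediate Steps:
J = 128
24/(-416) + J*(-200) = 24/(-416) + 128*(-200) = 24*(-1/416) - 25600 = -3/52 - 25600 = -1331203/52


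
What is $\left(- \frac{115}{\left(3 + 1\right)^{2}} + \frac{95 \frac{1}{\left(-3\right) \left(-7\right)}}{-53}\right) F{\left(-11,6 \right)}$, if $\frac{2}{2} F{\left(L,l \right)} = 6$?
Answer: $- \frac{129515}{2968} \approx -43.637$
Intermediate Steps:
$F{\left(L,l \right)} = 6$
$\left(- \frac{115}{\left(3 + 1\right)^{2}} + \frac{95 \frac{1}{\left(-3\right) \left(-7\right)}}{-53}\right) F{\left(-11,6 \right)} = \left(- \frac{115}{\left(3 + 1\right)^{2}} + \frac{95 \frac{1}{\left(-3\right) \left(-7\right)}}{-53}\right) 6 = \left(- \frac{115}{4^{2}} + \frac{95}{21} \left(- \frac{1}{53}\right)\right) 6 = \left(- \frac{115}{16} + 95 \cdot \frac{1}{21} \left(- \frac{1}{53}\right)\right) 6 = \left(\left(-115\right) \frac{1}{16} + \frac{95}{21} \left(- \frac{1}{53}\right)\right) 6 = \left(- \frac{115}{16} - \frac{95}{1113}\right) 6 = \left(- \frac{129515}{17808}\right) 6 = - \frac{129515}{2968}$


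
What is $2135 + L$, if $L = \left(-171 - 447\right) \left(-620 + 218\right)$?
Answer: $250571$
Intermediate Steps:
$L = 248436$ ($L = \left(-618\right) \left(-402\right) = 248436$)
$2135 + L = 2135 + 248436 = 250571$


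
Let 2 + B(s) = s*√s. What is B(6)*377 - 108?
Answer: -862 + 2262*√6 ≈ 4678.7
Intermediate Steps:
B(s) = -2 + s^(3/2) (B(s) = -2 + s*√s = -2 + s^(3/2))
B(6)*377 - 108 = (-2 + 6^(3/2))*377 - 108 = (-2 + 6*√6)*377 - 108 = (-754 + 2262*√6) - 108 = -862 + 2262*√6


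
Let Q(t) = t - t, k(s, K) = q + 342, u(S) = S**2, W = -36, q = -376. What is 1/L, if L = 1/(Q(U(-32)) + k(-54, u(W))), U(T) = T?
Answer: -34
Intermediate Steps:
k(s, K) = -34 (k(s, K) = -376 + 342 = -34)
Q(t) = 0
L = -1/34 (L = 1/(0 - 34) = 1/(-34) = -1/34 ≈ -0.029412)
1/L = 1/(-1/34) = -34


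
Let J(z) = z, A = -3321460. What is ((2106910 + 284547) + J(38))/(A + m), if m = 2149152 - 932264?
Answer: -797165/701524 ≈ -1.1363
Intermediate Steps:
m = 1216888
((2106910 + 284547) + J(38))/(A + m) = ((2106910 + 284547) + 38)/(-3321460 + 1216888) = (2391457 + 38)/(-2104572) = 2391495*(-1/2104572) = -797165/701524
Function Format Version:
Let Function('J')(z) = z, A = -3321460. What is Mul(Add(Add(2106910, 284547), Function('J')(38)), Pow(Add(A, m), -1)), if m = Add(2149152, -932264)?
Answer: Rational(-797165, 701524) ≈ -1.1363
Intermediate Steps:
m = 1216888
Mul(Add(Add(2106910, 284547), Function('J')(38)), Pow(Add(A, m), -1)) = Mul(Add(Add(2106910, 284547), 38), Pow(Add(-3321460, 1216888), -1)) = Mul(Add(2391457, 38), Pow(-2104572, -1)) = Mul(2391495, Rational(-1, 2104572)) = Rational(-797165, 701524)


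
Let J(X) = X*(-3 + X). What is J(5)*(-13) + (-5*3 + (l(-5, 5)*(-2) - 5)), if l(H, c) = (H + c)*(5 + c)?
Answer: -150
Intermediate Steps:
l(H, c) = (5 + c)*(H + c)
J(5)*(-13) + (-5*3 + (l(-5, 5)*(-2) - 5)) = (5*(-3 + 5))*(-13) + (-5*3 + ((5² + 5*(-5) + 5*5 - 5*5)*(-2) - 5)) = (5*2)*(-13) + (-15 + ((25 - 25 + 25 - 25)*(-2) - 5)) = 10*(-13) + (-15 + (0*(-2) - 5)) = -130 + (-15 + (0 - 5)) = -130 + (-15 - 5) = -130 - 20 = -150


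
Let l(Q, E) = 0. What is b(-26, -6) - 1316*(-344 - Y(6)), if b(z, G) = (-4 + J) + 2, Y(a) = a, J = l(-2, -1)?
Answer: 460598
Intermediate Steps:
J = 0
b(z, G) = -2 (b(z, G) = (-4 + 0) + 2 = -4 + 2 = -2)
b(-26, -6) - 1316*(-344 - Y(6)) = -2 - 1316*(-344 - 1*6) = -2 - 1316*(-344 - 6) = -2 - 1316*(-350) = -2 + 460600 = 460598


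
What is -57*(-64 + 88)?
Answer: -1368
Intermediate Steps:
-57*(-64 + 88) = -57*24 = -1368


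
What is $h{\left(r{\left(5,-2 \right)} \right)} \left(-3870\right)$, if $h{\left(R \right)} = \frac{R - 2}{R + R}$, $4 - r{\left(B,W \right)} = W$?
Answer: $-1290$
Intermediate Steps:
$r{\left(B,W \right)} = 4 - W$
$h{\left(R \right)} = \frac{-2 + R}{2 R}$
$h{\left(r{\left(5,-2 \right)} \right)} \left(-3870\right) = \frac{-2 + \left(4 - -2\right)}{2 \left(4 - -2\right)} \left(-3870\right) = \frac{-2 + \left(4 + 2\right)}{2 \left(4 + 2\right)} \left(-3870\right) = \frac{-2 + 6}{2 \cdot 6} \left(-3870\right) = \frac{1}{2} \cdot \frac{1}{6} \cdot 4 \left(-3870\right) = \frac{1}{3} \left(-3870\right) = -1290$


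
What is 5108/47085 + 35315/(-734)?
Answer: -1659057503/34560390 ≈ -48.005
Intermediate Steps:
5108/47085 + 35315/(-734) = 5108*(1/47085) + 35315*(-1/734) = 5108/47085 - 35315/734 = -1659057503/34560390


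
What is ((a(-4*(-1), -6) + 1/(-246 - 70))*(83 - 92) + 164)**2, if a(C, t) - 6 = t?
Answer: 2686659889/99856 ≈ 26905.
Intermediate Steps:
a(C, t) = 6 + t
((a(-4*(-1), -6) + 1/(-246 - 70))*(83 - 92) + 164)**2 = (((6 - 6) + 1/(-246 - 70))*(83 - 92) + 164)**2 = ((0 + 1/(-316))*(-9) + 164)**2 = ((0 - 1/316)*(-9) + 164)**2 = (-1/316*(-9) + 164)**2 = (9/316 + 164)**2 = (51833/316)**2 = 2686659889/99856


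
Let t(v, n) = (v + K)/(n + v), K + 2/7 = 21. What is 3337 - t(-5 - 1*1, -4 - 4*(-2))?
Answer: 46821/14 ≈ 3344.4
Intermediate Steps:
K = 145/7 (K = -2/7 + 21 = 145/7 ≈ 20.714)
t(v, n) = (145/7 + v)/(n + v) (t(v, n) = (v + 145/7)/(n + v) = (145/7 + v)/(n + v))
3337 - t(-5 - 1*1, -4 - 4*(-2)) = 3337 - (145/7 + (-5 - 1*1))/((-4 - 4*(-2)) + (-5 - 1*1)) = 3337 - (145/7 + (-5 - 1))/((-4 + 8) + (-5 - 1)) = 3337 - (145/7 - 6)/(4 - 6) = 3337 - 103/((-2)*7) = 3337 - (-1)*103/(2*7) = 3337 - 1*(-103/14) = 3337 + 103/14 = 46821/14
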